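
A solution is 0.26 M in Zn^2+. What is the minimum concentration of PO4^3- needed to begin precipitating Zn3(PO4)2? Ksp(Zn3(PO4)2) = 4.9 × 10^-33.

Zn3(PO4)2(s) ⇌ 3 Zn^2+ + 2 PO4^3-
Ksp = [Zn^2+]^3[PO4^3-]^2
Precipitation begins when Q = Ksp. With [Zn^2+] = 0.26 M:
4.9 × 10^-33 = (0.26)^3 × [PO4^3-]^2
[PO4^3-] = (4.9 × 10^-33 / 1.76 × 10^-2)^(1/2) = 5.3 × 10^-16 M

[PO4^3-] = 5.3e-16 M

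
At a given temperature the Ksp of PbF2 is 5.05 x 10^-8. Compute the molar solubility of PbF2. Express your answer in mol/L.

s ≈ 2.33 × 10^-3 M

PbF2(s) ⇌ Pb^2+ + 2 F^-
Ksp = [Pb^2+][F^-]^2
Let s = molar solubility. Then [Pb^2+] = s and [F^-] = 2s.
Substituting: Ksp = s(2s)^2 = 4s^3
Solving, s = (5.05 x 10^-8/4)^(1/3) = 2.33 × 10^-3 M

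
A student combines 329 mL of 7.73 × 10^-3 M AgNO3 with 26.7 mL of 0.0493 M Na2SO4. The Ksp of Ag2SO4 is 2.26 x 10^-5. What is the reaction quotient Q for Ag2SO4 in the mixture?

Q ≈ 1.89e-7

Total volume = 329 + 26.7 = 355.7 mL.
[Ag^+] = 7.73 × 10^-3 × (329/355.7) = 7.150 × 10^-3 M
[SO4^2-] = 4.93 x 10^-2 × (26.7/355.7) = 3.701 x 10^-3 M
Ag2SO4(s) ⇌ 2 Ag^+(aq) + SO4^2-(aq), so Q = [Ag^+]^2[SO4^2-]
Q = (7.150 × 10^-3)^2(3.701 × 10^-3) = 1.89 x 10^-7
Q < Ksp, so no precipitate of Ag2SO4 forms.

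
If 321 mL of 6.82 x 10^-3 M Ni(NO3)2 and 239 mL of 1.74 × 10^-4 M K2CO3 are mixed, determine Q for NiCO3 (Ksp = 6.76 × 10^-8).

Total volume = 321 + 239 = 560 mL.
[Ni^2+] = 6.82 × 10^-3 × (321/560) = 3.909 × 10^-3 M
[CO3^2-] = 1.74 x 10^-4 × (239/560) = 7.426 × 10^-5 M
NiCO3(s) ⇌ Ni^2+(aq) + CO3^2-(aq), so Q = [Ni^2+][CO3^2-]
Q = (3.909 × 10^-3)(7.426 × 10^-5) = 2.90 × 10^-7
Q > Ksp, so NiCO3 will precipitate.

2.90e-7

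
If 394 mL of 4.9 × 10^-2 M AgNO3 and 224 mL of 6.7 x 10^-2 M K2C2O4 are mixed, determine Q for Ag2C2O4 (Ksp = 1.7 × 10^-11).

2.4e-5

Total volume = 394 + 224 = 618 mL.
[Ag^+] = 4.9 × 10^-2 × (394/618) = 3.12 × 10^-2 M
[C2O4^2-] = 6.7 x 10^-2 × (224/618) = 2.43 × 10^-2 M
Ag2C2O4(s) ⇌ 2 Ag^+ + C2O4^2-, so Q = [Ag^+]^2[C2O4^2-]
Q = (3.12 x 10^-2)^2(2.43 × 10^-2) = 2.4 × 10^-5
Q > Ksp, so Ag2C2O4 will precipitate.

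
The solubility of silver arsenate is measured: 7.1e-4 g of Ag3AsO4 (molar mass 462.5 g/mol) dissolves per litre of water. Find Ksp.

Molar solubility s = (7.1 x 10^-4 g/L) / (462.5 g/mol) = 1.54 × 10^-6 M.
Ag3AsO4(s) ⇌ 3 Ag^+(aq) + AsO4^3-(aq)
If s mol/L of Ag3AsO4 dissolves, [Ag^+] = 3s and [AsO4^3-] = s.
Ksp = [Ag^+]^3[AsO4^3-]
So Ksp = (3s)^3 × s = 27s^4
Ksp = 27 × (1.54 × 10^-6)^4 = 1.5 × 10^-22

Ksp ≈ 1.5 x 10^-22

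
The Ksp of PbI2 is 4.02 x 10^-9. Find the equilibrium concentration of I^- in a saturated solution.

PbI2(s) ⇌ Pb^2+(aq) + 2 I^-(aq)
Ksp = [Pb^2+][I^-]^2
With molar solubility s: [Pb^2+] = s, [I^-] = 2s.
Ksp = s(2s)^2 = 4s^3
s^3 = 4.02 x 10^-9 / 4, so s = 1.002 x 10^-3 M
[I^-] = 2s = 2.00 × 10^-3 M

[I^-] ≈ 2.00e-3 M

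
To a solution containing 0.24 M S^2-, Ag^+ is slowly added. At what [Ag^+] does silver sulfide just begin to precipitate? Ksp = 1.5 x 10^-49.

Ag2S(s) ⇌ 2 Ag^+(aq) + S^2-(aq)
Ksp = [Ag^+]^2[S^2-]
Precipitation begins when Q = Ksp. With [S^2-] = 0.24 M:
1.5 x 10^-49 = (0.24) × [Ag^+]^2
[Ag^+] = (1.5 x 10^-49 / 2.4 x 10^-1)^(1/2) = 7.9 x 10^-25 M

7.9 x 10^-25 M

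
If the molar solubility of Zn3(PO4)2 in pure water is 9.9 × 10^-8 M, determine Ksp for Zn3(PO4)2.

1.0 × 10^-33

Zn3(PO4)2(s) <=> 3 Zn^2+(aq) + 2 PO4^3-(aq)
If s mol/L of Zn3(PO4)2 dissolves, [Zn^2+] = 3s and [PO4^3-] = 2s.
Ksp = [Zn^2+]^3[PO4^3-]^2
So Ksp = (3s)^3 × (2s)^2 = 108s^5
With s = 9.9 × 10^-8: Ksp = 1.0 x 10^-33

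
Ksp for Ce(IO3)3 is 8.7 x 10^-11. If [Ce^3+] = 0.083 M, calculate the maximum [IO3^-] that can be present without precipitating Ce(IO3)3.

Ce(IO3)3(s) <=> Ce^3+(aq) + 3 IO3^-(aq)
Ksp = [Ce^3+][IO3^-]^3
Precipitation begins when Q = Ksp. With [Ce^3+] = 0.083 M:
8.7 x 10^-11 = (0.083) × [IO3^-]^3
[IO3^-] = (8.7 x 10^-11 / 8.3 × 10^-2)^(1/3) = 1.0 × 10^-3 M

[IO3^-] ≈ 1.0e-3 M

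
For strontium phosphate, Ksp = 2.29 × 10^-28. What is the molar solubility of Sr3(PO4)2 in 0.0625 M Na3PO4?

1.29e-9 M

Sr3(PO4)2(s) <=> 3 Sr^2+ + 2 PO4^3-
Ksp = [Sr^2+]^3[PO4^3-]^2
Let s = moles of Sr3(PO4)2 that dissolve per litre. [Sr^2+] = 3s, [PO4^3-] = 0.0625 + 2s ≈ 0.0625 (common-ion effect: PO4^3- is already 0.0625 M).
Ksp ≈ (3s)^3 × (0.0625)^2
s = 1.29 × 10^-9 M
Check: 2s = 2.6 × 10^-9 ≪ 0.0625, so the approximation is valid.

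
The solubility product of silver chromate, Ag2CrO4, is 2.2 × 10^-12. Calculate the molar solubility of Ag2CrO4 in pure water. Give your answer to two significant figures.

Ag2CrO4(s) ⇌ 2 Ag^+ + CrO4^2-
Ksp = [Ag^+]^2[CrO4^2-]
For each mole of Ag2CrO4 that dissolves: [Ag^+] = 2s, [CrO4^2-] = s.
So Ksp = (2s)^2 × s = 4s^3
s^3 = 2.2 × 10^-12 / 4, so s = 8.2 x 10^-5 M

s = 8.2 x 10^-5 M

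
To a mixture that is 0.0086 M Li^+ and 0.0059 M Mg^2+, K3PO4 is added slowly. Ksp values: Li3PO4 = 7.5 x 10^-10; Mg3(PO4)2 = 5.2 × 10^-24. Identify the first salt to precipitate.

Precipitation of each salt starts when its ion product equals its Ksp.
For Li3PO4: 7.5 x 10^-10 = (0.0086)^3 × [PO4^3-]  ⇒  [PO4^3-] = 1.2 × 10^-3 M.
For Mg3(PO4)2: 5.2 × 10^-24 = (0.0059)^3 × [PO4^3-]^2  ⇒  [PO4^3-] = 5.0 × 10^-9 M.
The salt with the lower threshold [PO4^3-] precipitates first: Mg3(PO4)2.

Mg3(PO4)2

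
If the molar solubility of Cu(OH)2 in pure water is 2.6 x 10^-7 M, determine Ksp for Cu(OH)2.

Cu(OH)2(s) ⇌ Cu^2+ + 2 OH^-
If s mol/L of Cu(OH)2 dissolves, [Cu^2+] = s and [OH^-] = 2s.
Ksp = [Cu^2+][OH^-]^2
Ksp = s(2s)^2 = 4s^3
Ksp = 4 × (2.6 × 10^-7)^3 = 7.0 x 10^-20

Ksp ≈ 7.0 × 10^-20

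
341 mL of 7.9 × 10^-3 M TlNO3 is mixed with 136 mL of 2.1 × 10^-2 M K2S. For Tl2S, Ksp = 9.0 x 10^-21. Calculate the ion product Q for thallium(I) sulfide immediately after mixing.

Total volume = 341 + 136 = 477 mL.
[Tl^+] = 7.9 × 10^-3 × (341/477) = 5.65 x 10^-3 M
[S^2-] = 2.1 x 10^-2 × (136/477) = 5.99 × 10^-3 M
Tl2S(s) ⇌ 2 Tl^+(aq) + S^2-(aq), so Q = [Tl^+]^2[S^2-]
Q = (5.65 × 10^-3)^2(5.99 × 10^-3) = 1.9 × 10^-7
Q > Ksp, so Tl2S will precipitate.

1.9 × 10^-7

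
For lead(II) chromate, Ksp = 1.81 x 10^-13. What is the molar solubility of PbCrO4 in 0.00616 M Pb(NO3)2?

PbCrO4(s) ⇌ Pb^2+ + CrO4^2-
Ksp = [Pb^2+][CrO4^2-]
Let s = moles of PbCrO4 that dissolve per litre. [Pb^2+] = 0.00616 + s ≈ 0.00616, [CrO4^2-] = s (common-ion effect: Pb^2+ is already 0.00616 M).
Ksp ≈ 0.00616 × s
s = 2.94 × 10^-11 M
Check: s = 2.9 × 10^-11 ≪ 0.00616, so the approximation is valid.

s = 2.94 × 10^-11 M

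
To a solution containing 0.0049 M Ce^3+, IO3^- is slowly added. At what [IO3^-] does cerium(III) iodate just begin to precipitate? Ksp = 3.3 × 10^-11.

Ce(IO3)3(s) <=> Ce^3+(aq) + 3 IO3^-(aq)
Ksp = [Ce^3+][IO3^-]^3
Precipitation begins when Q = Ksp. With [Ce^3+] = 0.0049 M:
3.3 × 10^-11 = (0.0049) × [IO3^-]^3
[IO3^-] = (3.3 × 10^-11 / 4.9 × 10^-3)^(1/3) = 1.9 × 10^-3 M

[IO3^-] = 1.9 × 10^-3 M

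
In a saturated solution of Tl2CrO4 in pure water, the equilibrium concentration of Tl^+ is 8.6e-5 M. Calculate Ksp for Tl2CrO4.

Tl2CrO4(s) ⇌ 2 Tl^+(aq) + CrO4^2-(aq)
Stoichiometry gives [CrO4^2-] = (1/2)[Tl^+] = 4.30 × 10^-5 M.
Ksp = [Tl^+]^2[CrO4^2-]
Ksp = (8.6 × 10^-5)^2 × 4.30 x 10^-5 = 3.2 × 10^-13

Ksp ≈ 3.2 × 10^-13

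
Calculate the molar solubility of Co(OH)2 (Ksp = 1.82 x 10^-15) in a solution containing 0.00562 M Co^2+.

s = 2.85 × 10^-7 M

Co(OH)2(s) ⇌ Co^2+ + 2 OH^-
Ksp = [Co^2+][OH^-]^2
If s mol/L dissolves here, [Co^2+] = 0.00562 + s ≈ 0.00562, [OH^-] = 2s (since the Co^2+ already present dominates).
Ksp ≈ 0.00562 × (2s)^2
s = 2.85 × 10^-7 M
Check: s = 2.8 × 10^-7 ≪ 0.00562, so the approximation is valid.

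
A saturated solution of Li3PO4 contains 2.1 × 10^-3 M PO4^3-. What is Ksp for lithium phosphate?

Li3PO4(s) ⇌ 3 Li^+(aq) + PO4^3-(aq)
Stoichiometry gives [Li^+] = (3/1)[PO4^3-] = 6.30 × 10^-3 M.
Ksp = [Li^+]^3[PO4^3-]
Ksp = (6.30 × 10^-3)^3 × 2.1 x 10^-3 = 5.3 × 10^-10

5.3e-10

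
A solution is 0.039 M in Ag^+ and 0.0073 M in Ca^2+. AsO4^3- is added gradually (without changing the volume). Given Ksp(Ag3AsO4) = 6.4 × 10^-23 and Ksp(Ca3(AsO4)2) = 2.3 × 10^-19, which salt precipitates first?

Ag3AsO4

Precipitation of each salt starts when its ion product equals its Ksp.
For Ag3AsO4: 6.4 × 10^-23 = (0.039)^3 × [AsO4^3-]  ⇒  [AsO4^3-] = 1.1 × 10^-18 M.
For Ca3(AsO4)2: 2.3 × 10^-19 = (0.0073)^3 × [AsO4^3-]^2  ⇒  [AsO4^3-] = 7.7 × 10^-7 M.
The salt with the lower threshold [AsO4^3-] precipitates first: Ag3AsO4.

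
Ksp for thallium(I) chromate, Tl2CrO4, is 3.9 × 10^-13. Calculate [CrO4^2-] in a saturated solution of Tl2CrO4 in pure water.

Tl2CrO4(s) ⇌ 2 Tl^+ + CrO4^2-
Ksp = [Tl^+]^2[CrO4^2-]
If s mol/L of Tl2CrO4 dissolves, [Tl^+] = 2s and [CrO4^2-] = s.
Ksp = (2s)^2s = 4s^3
s = (3.9 × 10^-13 / 4)^(1/3) = 4.60 × 10^-5 M
[CrO4^2-] = s = 4.6 × 10^-5 M

[CrO4^2-] ≈ 4.6 x 10^-5 M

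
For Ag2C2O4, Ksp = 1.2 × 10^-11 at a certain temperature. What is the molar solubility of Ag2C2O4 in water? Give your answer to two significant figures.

1.4e-4 M

Ag2C2O4(s) ⇌ 2 Ag^+ + C2O4^2-
Ksp = [Ag^+]^2[C2O4^2-]
Let s = molar solubility. Then [Ag^+] = 2s and [C2O4^2-] = s.
Ksp = (2s)^2s = 4s^3
s = (1.2 × 10^-11 / 4)^(1/3) = 1.4 × 10^-4 M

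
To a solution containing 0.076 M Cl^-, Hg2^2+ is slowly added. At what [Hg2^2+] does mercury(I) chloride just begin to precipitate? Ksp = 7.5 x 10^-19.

Hg2Cl2(s) <=> Hg2^2+ + 2 Cl^-
Ksp = [Hg2^2+][Cl^-]^2
Precipitation begins when Q = Ksp. With [Cl^-] = 0.076 M:
7.5 x 10^-19 = (0.076)^2 × [Hg2^2+]
[Hg2^2+] = (7.5 x 10^-19 / 5.78 x 10^-3) = 1.3 × 10^-16 M

[Hg2^2+] ≈ 1.3e-16 M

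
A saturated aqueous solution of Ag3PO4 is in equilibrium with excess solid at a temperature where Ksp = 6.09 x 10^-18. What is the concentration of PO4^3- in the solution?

2.18 × 10^-5 M

Ag3PO4(s) <=> 3 Ag^+ + PO4^3-
Ksp = [Ag^+]^3[PO4^3-]
If s mol/L of Ag3PO4 dissolves, [Ag^+] = 3s and [PO4^3-] = s.
Substituting: Ksp = (3s)^3s = 27s^4
s = (6.09 x 10^-18 / 27)^(1/4) = 2.179 × 10^-5 M
[PO4^3-] = s = 2.18 × 10^-5 M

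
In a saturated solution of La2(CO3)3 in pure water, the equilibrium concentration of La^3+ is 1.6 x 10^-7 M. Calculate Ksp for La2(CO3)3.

La2(CO3)3(s) ⇌ 2 La^3+(aq) + 3 CO3^2-(aq)
Stoichiometry gives [CO3^2-] = (3/2)[La^3+] = 2.40 x 10^-7 M.
Ksp = [La^3+]^2[CO3^2-]^3
Ksp = (1.6 x 10^-7)^2 × (2.40 x 10^-7)^3 = 3.5 × 10^-34

Ksp = 3.5e-34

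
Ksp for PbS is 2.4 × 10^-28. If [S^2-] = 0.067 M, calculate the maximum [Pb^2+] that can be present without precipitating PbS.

[Pb^2+] = 3.6 x 10^-27 M

PbS(s) ⇌ Pb^2+ + S^2-
Ksp = [Pb^2+][S^2-]
Precipitation begins when Q = Ksp. With [S^2-] = 0.067 M:
2.4 × 10^-28 = (0.067) × [Pb^2+]
[Pb^2+] = (2.4 × 10^-28 / 6.7 × 10^-2) = 3.6 x 10^-27 M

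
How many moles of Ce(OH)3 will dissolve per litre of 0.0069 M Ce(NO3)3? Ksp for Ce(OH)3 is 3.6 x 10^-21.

Ce(OH)3(s) ⇌ Ce^3+(aq) + 3 OH^-(aq)
Ksp = [Ce^3+][OH^-]^3
Let s = moles of Ce(OH)3 that dissolve per litre. [Ce^3+] = 0.0069 + s ≈ 0.0069, [OH^-] = 3s (common-ion effect: Ce^3+ is already 0.0069 M).
Ksp ≈ 0.0069 × (3s)^3
s = 2.7 × 10^-7 M
Check: s = 2.7 x 10^-7 ≪ 0.0069, so the approximation is valid.

s = 2.7 x 10^-7 M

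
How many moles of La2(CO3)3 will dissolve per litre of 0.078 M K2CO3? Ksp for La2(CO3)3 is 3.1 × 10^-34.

La2(CO3)3(s) ⇌ 2 La^3+(aq) + 3 CO3^2-(aq)
Ksp = [La^3+]^2[CO3^2-]^3
Let s be the molar solubility in this solution. [La^3+] = 2s, [CO3^2-] = 0.078 + 3s ≈ 0.078 (since CO3^2- from K2CO3 dominates).
Ksp ≈ (2s)^2 × (0.078)^3
s = 4.0 x 10^-16 M
Check: 3s = 1.2 × 10^-15 ≪ 0.078, so the approximation is valid.

s ≈ 4.0 x 10^-16 M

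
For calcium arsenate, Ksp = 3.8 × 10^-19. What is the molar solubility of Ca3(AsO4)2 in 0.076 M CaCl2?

s = 1.5 x 10^-8 M

Ca3(AsO4)2(s) ⇌ 3 Ca^2+(aq) + 2 AsO4^3-(aq)
Ksp = [Ca^2+]^3[AsO4^3-]^2
If s mol/L dissolves here, [Ca^2+] = 0.076 + 3s ≈ 0.076, [AsO4^3-] = 2s (since Ca^2+ from CaCl2 dominates).
Ksp ≈ (0.076)^3 × (2s)^2
s = 1.5 × 10^-8 M
Check: 3s = 4.4 × 10^-8 ≪ 0.076, so the approximation is valid.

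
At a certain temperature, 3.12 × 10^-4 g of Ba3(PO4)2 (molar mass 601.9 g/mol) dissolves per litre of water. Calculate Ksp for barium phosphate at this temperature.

Molar solubility s = (3.12 × 10^-4 g/L) / (601.9 g/mol) = 5.184 x 10^-7 M.
Ba3(PO4)2(s) ⇌ 3 Ba^2+ + 2 PO4^3-
If s mol/L of Ba3(PO4)2 dissolves, [Ba^2+] = 3s and [PO4^3-] = 2s.
Ksp = [Ba^2+]^3[PO4^3-]^2
Substituting: Ksp = (3s)^3(2s)^2 = 108s^5
With s = 5.184 x 10^-7: Ksp = 4.04 x 10^-30

Ksp ≈ 4.04 x 10^-30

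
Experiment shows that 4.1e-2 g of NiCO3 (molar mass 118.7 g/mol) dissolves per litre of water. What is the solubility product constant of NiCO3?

Ksp = 1.2 x 10^-7

Molar solubility s = (4.1 x 10^-2 g/L) / (118.7 g/mol) = 3.45 × 10^-4 M.
NiCO3(s) ⇌ Ni^2+ + CO3^2-
For each mole of NiCO3 that dissolves: [Ni^2+] = s, [CO3^2-] = s.
Ksp = [Ni^2+][CO3^2-]
Ksp = s × s = s^2
With s = 3.45 × 10^-4: Ksp = 1.2 × 10^-7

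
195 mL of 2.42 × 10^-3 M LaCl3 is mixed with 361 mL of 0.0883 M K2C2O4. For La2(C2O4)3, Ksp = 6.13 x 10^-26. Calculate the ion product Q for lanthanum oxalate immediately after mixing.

Q = 1.36e-10

Total volume = 195 + 361 = 556 mL.
[La^3+] = 2.42 × 10^-3 × (195/556) = 8.487 x 10^-4 M
[C2O4^2-] = 8.83 x 10^-2 × (361/556) = 5.733 x 10^-2 M
La2(C2O4)3(s) ⇌ 2 La^3+ + 3 C2O4^2-, so Q = [La^3+]^2[C2O4^2-]^3
Q = (8.487 × 10^-4)^2(5.733 × 10^-2)^3 = 1.36 x 10^-10
Q > Ksp, so La2(C2O4)3 will precipitate.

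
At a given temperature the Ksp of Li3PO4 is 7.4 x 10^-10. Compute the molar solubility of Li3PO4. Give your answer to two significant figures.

Li3PO4(s) ⇌ 3 Li^+(aq) + PO4^3-(aq)
Ksp = [Li^+]^3[PO4^3-]
With molar solubility s: [Li^+] = 3s, [PO4^3-] = s.
Substituting: Ksp = (3s)^3s = 27s^4
Solving, s = (7.4 x 10^-10/27)^(1/4) = 2.3 × 10^-3 M

s ≈ 2.3 × 10^-3 M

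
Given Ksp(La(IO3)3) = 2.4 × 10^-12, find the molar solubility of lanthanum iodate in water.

La(IO3)3(s) ⇌ La^3+(aq) + 3 IO3^-(aq)
Ksp = [La^3+][IO3^-]^3
If s mol/L of La(IO3)3 dissolves, [La^3+] = s and [IO3^-] = 3s.
Ksp = s(3s)^3 = 27s^4
s = (2.4 × 10^-12 / 27)^(1/4) = 5.5 × 10^-4 M

s = 5.5e-4 M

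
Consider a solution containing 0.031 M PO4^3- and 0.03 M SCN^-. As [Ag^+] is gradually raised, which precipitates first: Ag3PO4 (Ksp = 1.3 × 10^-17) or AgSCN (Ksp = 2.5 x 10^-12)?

AgSCN

Each salt begins to precipitate when Q = Ksp, i.e. when [Ag^+] reaches its threshold.
For Ag3PO4: 1.3 × 10^-17 = 0.031 × [Ag^+]^3  ⇒  [Ag^+] = 7.5 × 10^-6 M.
For AgSCN: 2.5 x 10^-12 = 0.03 × [Ag^+]  ⇒  [Ag^+] = 8.3 × 10^-11 M.
The salt with the lower threshold [Ag^+] precipitates first: AgSCN.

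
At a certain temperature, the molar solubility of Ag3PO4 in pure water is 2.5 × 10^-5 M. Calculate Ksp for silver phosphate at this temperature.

Ag3PO4(s) <=> 3 Ag^+(aq) + PO4^3-(aq)
For each mole of Ag3PO4 that dissolves: [Ag^+] = 3s, [PO4^3-] = s.
Ksp = [Ag^+]^3[PO4^3-]
Substituting: Ksp = (3s)^3s = 27s^4
Ksp = 27 × (2.5 × 10^-5)^4 = 1.1 x 10^-17

Ksp = 1.1e-17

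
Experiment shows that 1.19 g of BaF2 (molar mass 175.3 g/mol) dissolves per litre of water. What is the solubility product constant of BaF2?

1.25e-6

Molar solubility s = (1.19 g/L) / (175.3 g/mol) = 6.788 x 10^-3 M.
BaF2(s) ⇌ Ba^2+ + 2 F^-
Let s = molar solubility. Then [Ba^2+] = s and [F^-] = 2s.
Ksp = [Ba^2+][F^-]^2
Substituting: Ksp = s(2s)^2 = 4s^3
With s = 6.788 × 10^-3: Ksp = 1.25 x 10^-6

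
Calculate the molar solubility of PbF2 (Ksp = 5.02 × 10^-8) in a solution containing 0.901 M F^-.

s = 6.18 x 10^-8 M

PbF2(s) <=> Pb^2+ + 2 F^-
Ksp = [Pb^2+][F^-]^2
If s mol/L dissolves here, [Pb^2+] = s, [F^-] = 0.901 + 2s ≈ 0.901 (since the F^- already present dominates).
Ksp ≈ s × (0.901)^2
s = 6.18 x 10^-8 M
Check: 2s = 1.2 × 10^-7 ≪ 0.901, so the approximation is valid.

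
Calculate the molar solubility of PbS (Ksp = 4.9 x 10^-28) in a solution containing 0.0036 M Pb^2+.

1.4 × 10^-25 M

PbS(s) ⇌ Pb^2+(aq) + S^2-(aq)
Ksp = [Pb^2+][S^2-]
Let s = moles of PbS that dissolve per litre. [Pb^2+] = 0.0036 + s ≈ 0.0036, [S^2-] = s (common-ion effect: Pb^2+ is already 0.0036 M).
Ksp ≈ 0.0036 × s
s = 1.4 × 10^-25 M
Check: s = 1.4 x 10^-25 ≪ 0.0036, so the approximation is valid.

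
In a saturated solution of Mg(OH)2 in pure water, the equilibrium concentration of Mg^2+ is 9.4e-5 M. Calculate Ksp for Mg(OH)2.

Mg(OH)2(s) ⇌ Mg^2+ + 2 OH^-
Stoichiometry gives [OH^-] = (2/1)[Mg^2+] = 1.88 × 10^-4 M.
Ksp = [Mg^2+][OH^-]^2
Ksp = 9.4 x 10^-5 × (1.88 × 10^-4)^2 = 3.3 x 10^-12

Ksp ≈ 3.3 × 10^-12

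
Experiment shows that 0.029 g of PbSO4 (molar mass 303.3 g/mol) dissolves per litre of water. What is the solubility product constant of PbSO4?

Molar solubility s = (2.9 x 10^-2 g/L) / (303.3 g/mol) = 9.56 x 10^-5 M.
PbSO4(s) <=> Pb^2+ + SO4^2-
With molar solubility s: [Pb^2+] = s, [SO4^2-] = s.
Ksp = [Pb^2+][SO4^2-]
Ksp = (s)(s) = s^2
With s = 9.56 x 10^-5: Ksp = 9.1 × 10^-9

Ksp ≈ 9.1 × 10^-9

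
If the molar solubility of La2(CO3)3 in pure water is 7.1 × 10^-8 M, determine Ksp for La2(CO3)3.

Ksp = 1.9e-34

La2(CO3)3(s) ⇌ 2 La^3+ + 3 CO3^2-
Let s = molar solubility. Then [La^3+] = 2s and [CO3^2-] = 3s.
Ksp = [La^3+]^2[CO3^2-]^3
Ksp = (2s)^2(3s)^3 = 108s^5
Ksp = 108 × (7.1 x 10^-8)^5 = 1.9 x 10^-34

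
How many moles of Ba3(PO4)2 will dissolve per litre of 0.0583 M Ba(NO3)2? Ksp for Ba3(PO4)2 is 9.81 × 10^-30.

1.11 × 10^-13 M

Ba3(PO4)2(s) ⇌ 3 Ba^2+(aq) + 2 PO4^3-(aq)
Ksp = [Ba^2+]^3[PO4^3-]^2
If s mol/L dissolves here, [Ba^2+] = 0.0583 + 3s ≈ 0.0583, [PO4^3-] = 2s (since Ba^2+ from Ba(NO3)2 dominates).
Ksp ≈ (0.0583)^3 × (2s)^2
s = 1.11 x 10^-13 M
Check: 3s = 3.3 × 10^-13 ≪ 0.0583, so the approximation is valid.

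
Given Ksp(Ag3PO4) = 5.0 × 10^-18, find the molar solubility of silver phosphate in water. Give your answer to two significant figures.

Ag3PO4(s) ⇌ 3 Ag^+ + PO4^3-
Ksp = [Ag^+]^3[PO4^3-]
Let s = molar solubility. Then [Ag^+] = 3s and [PO4^3-] = s.
So Ksp = (3s)^3 × s = 27s^4
Solving, s = (5.0 × 10^-18/27)^(1/4) = 2.1 × 10^-5 M

s = 2.1e-5 M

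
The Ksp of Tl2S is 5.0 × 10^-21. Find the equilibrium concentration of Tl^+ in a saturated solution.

2.2 × 10^-7 M

Tl2S(s) ⇌ 2 Tl^+ + S^2-
Ksp = [Tl^+]^2[S^2-]
For each mole of Tl2S that dissolves: [Tl^+] = 2s, [S^2-] = s.
Ksp = (2s)^2s = 4s^3
Solving, s = (5.0 × 10^-21/4)^(1/3) = 1.08 x 10^-7 M
[Tl^+] = 2s = 2.2 x 10^-7 M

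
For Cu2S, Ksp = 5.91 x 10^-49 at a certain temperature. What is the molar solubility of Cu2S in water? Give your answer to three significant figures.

Cu2S(s) <=> 2 Cu^+ + S^2-
Ksp = [Cu^+]^2[S^2-]
If s mol/L of Cu2S dissolves, [Cu^+] = 2s and [S^2-] = s.
So Ksp = (2s)^2 × s = 4s^3
s^3 = 5.91 x 10^-49 / 4, so s = 5.29 × 10^-17 M

5.29 × 10^-17 M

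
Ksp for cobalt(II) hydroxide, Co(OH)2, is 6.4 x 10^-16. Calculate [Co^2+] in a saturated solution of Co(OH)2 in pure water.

5.4 × 10^-6 M

Co(OH)2(s) ⇌ Co^2+(aq) + 2 OH^-(aq)
Ksp = [Co^2+][OH^-]^2
If s mol/L of Co(OH)2 dissolves, [Co^2+] = s and [OH^-] = 2s.
Ksp = s(2s)^2 = 4s^3
Solving, s = (6.4 x 10^-16/4)^(1/3) = 5.43 × 10^-6 M
[Co^2+] = s = 5.4 × 10^-6 M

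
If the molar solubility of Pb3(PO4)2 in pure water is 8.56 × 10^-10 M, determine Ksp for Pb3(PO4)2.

Pb3(PO4)2(s) ⇌ 3 Pb^2+(aq) + 2 PO4^3-(aq)
Let s = molar solubility. Then [Pb^2+] = 3s and [PO4^3-] = 2s.
Ksp = [Pb^2+]^3[PO4^3-]^2
Ksp = (3s)^3(2s)^2 = 108s^5
Ksp = 108 × (8.56 × 10^-10)^5 = 4.96 × 10^-44

Ksp = 4.96 x 10^-44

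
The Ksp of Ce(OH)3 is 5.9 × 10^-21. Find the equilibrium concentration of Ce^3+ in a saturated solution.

3.8 × 10^-6 M

Ce(OH)3(s) ⇌ Ce^3+ + 3 OH^-
Ksp = [Ce^3+][OH^-]^3
Let s = molar solubility. Then [Ce^3+] = s and [OH^-] = 3s.
Ksp = s(3s)^3 = 27s^4
s^4 = 5.9 × 10^-21 / 27, so s = 3.84 x 10^-6 M
[Ce^3+] = s = 3.8 x 10^-6 M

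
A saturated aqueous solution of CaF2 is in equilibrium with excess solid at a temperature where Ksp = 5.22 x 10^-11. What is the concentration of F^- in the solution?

[F^-] ≈ 4.71e-4 M

CaF2(s) ⇌ Ca^2+ + 2 F^-
Ksp = [Ca^2+][F^-]^2
For each mole of CaF2 that dissolves: [Ca^2+] = s, [F^-] = 2s.
Ksp = s(2s)^2 = 4s^3
s^3 = 5.22 x 10^-11 / 4, so s = 2.354 x 10^-4 M
[F^-] = 2s = 4.71 × 10^-4 M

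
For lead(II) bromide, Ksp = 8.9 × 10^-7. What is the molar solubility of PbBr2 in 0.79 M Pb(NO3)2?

s = 5.3 x 10^-4 M

PbBr2(s) ⇌ Pb^2+ + 2 Br^-
Ksp = [Pb^2+][Br^-]^2
Let s be the molar solubility in this solution. [Pb^2+] = 0.79 + s ≈ 0.79, [Br^-] = 2s (Ksp is small, so little additional dissolves).
Ksp ≈ 0.79 × (2s)^2
s = 5.3 × 10^-4 M
Check: s = 5.3 × 10^-4 ≪ 0.79, so the approximation is valid.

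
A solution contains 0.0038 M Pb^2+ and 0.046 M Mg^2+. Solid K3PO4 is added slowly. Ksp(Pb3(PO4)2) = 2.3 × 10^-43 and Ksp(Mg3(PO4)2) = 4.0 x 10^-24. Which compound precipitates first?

Precipitation of each salt starts when its ion product equals its Ksp.
For Pb3(PO4)2: 2.3 × 10^-43 = (0.0038)^3 × [PO4^3-]^2  ⇒  [PO4^3-] = 2.0 × 10^-18 M.
For Mg3(PO4)2: 4.0 x 10^-24 = (0.046)^3 × [PO4^3-]^2  ⇒  [PO4^3-] = 2.0 × 10^-10 M.
The salt with the lower threshold [PO4^3-] precipitates first: Pb3(PO4)2.

Pb3(PO4)2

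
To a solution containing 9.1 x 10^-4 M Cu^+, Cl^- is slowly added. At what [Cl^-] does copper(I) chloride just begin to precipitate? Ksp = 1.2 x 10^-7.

CuCl(s) <=> Cu^+(aq) + Cl^-(aq)
Ksp = [Cu^+][Cl^-]
Precipitation begins when Q = Ksp. With [Cu^+] = 9.1 x 10^-4 M:
1.2 x 10^-7 = (9.1 x 10^-4) × [Cl^-]
[Cl^-] = (1.2 x 10^-7 / 9.1 x 10^-4) = 1.3 × 10^-4 M

[Cl^-] = 1.3 × 10^-4 M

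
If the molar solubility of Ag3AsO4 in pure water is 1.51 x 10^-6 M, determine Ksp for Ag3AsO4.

Ag3AsO4(s) ⇌ 3 Ag^+(aq) + AsO4^3-(aq)
For each mole of Ag3AsO4 that dissolves: [Ag^+] = 3s, [AsO4^3-] = s.
Ksp = [Ag^+]^3[AsO4^3-]
Substituting: Ksp = (3s)^3s = 27s^4
With s = 1.51 x 10^-6: Ksp = 1.40 × 10^-22

Ksp = 1.40 × 10^-22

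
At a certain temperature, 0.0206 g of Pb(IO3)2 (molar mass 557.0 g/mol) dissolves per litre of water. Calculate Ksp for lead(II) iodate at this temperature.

Molar solubility s = (2.06 × 10^-2 g/L) / (557.0 g/mol) = 3.698 x 10^-5 M.
Pb(IO3)2(s) <=> Pb^2+(aq) + 2 IO3^-(aq)
For each mole of Pb(IO3)2 that dissolves: [Pb^2+] = s, [IO3^-] = 2s.
Ksp = [Pb^2+][IO3^-]^2
Substituting: Ksp = s(2s)^2 = 4s^3
With s = 3.698 × 10^-5: Ksp = 2.02 × 10^-13

Ksp = 2.02 × 10^-13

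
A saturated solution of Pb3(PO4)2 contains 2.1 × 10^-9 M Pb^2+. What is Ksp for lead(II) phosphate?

Ksp = 1.8e-44

Pb3(PO4)2(s) <=> 3 Pb^2+ + 2 PO4^3-
Stoichiometry gives [PO4^3-] = (2/3)[Pb^2+] = 1.40 x 10^-9 M.
Ksp = [Pb^2+]^3[PO4^3-]^2
Ksp = (2.1 × 10^-9)^3 × (1.40 x 10^-9)^2 = 1.8 x 10^-44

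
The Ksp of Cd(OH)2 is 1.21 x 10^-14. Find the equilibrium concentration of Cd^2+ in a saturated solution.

Cd(OH)2(s) ⇌ Cd^2+(aq) + 2 OH^-(aq)
Ksp = [Cd^2+][OH^-]^2
For each mole of Cd(OH)2 that dissolves: [Cd^2+] = s, [OH^-] = 2s.
Substituting: Ksp = s(2s)^2 = 4s^3
s^3 = 1.21 x 10^-14 / 4, so s = 1.446 × 10^-5 M
[Cd^2+] = s = 1.45 x 10^-5 M

1.45e-5 M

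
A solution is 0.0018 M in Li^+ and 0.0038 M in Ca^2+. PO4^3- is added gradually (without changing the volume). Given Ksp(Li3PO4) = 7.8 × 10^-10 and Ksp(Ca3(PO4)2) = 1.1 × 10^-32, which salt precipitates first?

Each salt begins to precipitate when Q = Ksp, i.e. when [PO4^3-] reaches its threshold.
For Li3PO4: 7.8 × 10^-10 = (0.0018)^3 × [PO4^3-]  ⇒  [PO4^3-] = 1.3 x 10^-1 M.
For Ca3(PO4)2: 1.1 × 10^-32 = (0.0038)^3 × [PO4^3-]^2  ⇒  [PO4^3-] = 4.5 x 10^-13 M.
The salt with the lower threshold [PO4^3-] precipitates first: Ca3(PO4)2.

Ca3(PO4)2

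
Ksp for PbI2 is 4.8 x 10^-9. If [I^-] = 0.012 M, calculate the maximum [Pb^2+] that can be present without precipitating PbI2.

[Pb^2+] = 3.3e-5 M

PbI2(s) ⇌ Pb^2+(aq) + 2 I^-(aq)
Ksp = [Pb^2+][I^-]^2
Precipitation begins when Q = Ksp. With [I^-] = 0.012 M:
4.8 x 10^-9 = (0.012)^2 × [Pb^2+]
[Pb^2+] = (4.8 x 10^-9 / 1.44 × 10^-4) = 3.3 x 10^-5 M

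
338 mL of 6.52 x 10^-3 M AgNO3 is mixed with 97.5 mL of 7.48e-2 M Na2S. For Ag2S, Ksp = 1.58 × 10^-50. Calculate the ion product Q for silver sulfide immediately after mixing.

Total volume = 338 + 97.5 = 435.5 mL.
[Ag^+] = 6.52 × 10^-3 × (338/435.5) = 5.060 x 10^-3 M
[S^2-] = 7.48 × 10^-2 × (97.5/435.5) = 1.675 × 10^-2 M
Ag2S(s) <=> 2 Ag^+ + S^2-, so Q = [Ag^+]^2[S^2-]
Q = (5.060 x 10^-3)^2(1.675 × 10^-2) = 4.29 x 10^-7
Q > Ksp, so Ag2S will precipitate.

Q = 4.29 × 10^-7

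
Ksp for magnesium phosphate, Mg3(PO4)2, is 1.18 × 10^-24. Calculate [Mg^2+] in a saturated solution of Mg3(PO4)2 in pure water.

Mg3(PO4)2(s) <=> 3 Mg^2+(aq) + 2 PO4^3-(aq)
Ksp = [Mg^2+]^3[PO4^3-]^2
If s mol/L of Mg3(PO4)2 dissolves, [Mg^2+] = 3s and [PO4^3-] = 2s.
So Ksp = (3s)^3 × (2s)^2 = 108s^5
s = (1.18 × 10^-24 / 108)^(1/5) = 6.422 x 10^-6 M
[Mg^2+] = 3s = 1.93 x 10^-5 M

1.93e-5 M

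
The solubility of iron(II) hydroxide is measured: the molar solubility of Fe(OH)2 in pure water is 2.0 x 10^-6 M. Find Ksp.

Ksp ≈ 3.2e-17

Fe(OH)2(s) <=> Fe^2+ + 2 OH^-
With molar solubility s: [Fe^2+] = s, [OH^-] = 2s.
Ksp = [Fe^2+][OH^-]^2
Ksp = s(2s)^2 = 4s^3
Ksp = 4 × (2.0 × 10^-6)^3 = 3.2 × 10^-17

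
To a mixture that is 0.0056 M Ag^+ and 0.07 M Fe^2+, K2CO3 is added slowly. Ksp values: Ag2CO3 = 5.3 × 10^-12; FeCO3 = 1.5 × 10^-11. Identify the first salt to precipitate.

FeCO3

Precipitation of each salt starts when its ion product equals its Ksp.
For Ag2CO3: 5.3 × 10^-12 = (0.0056)^2 × [CO3^2-]  ⇒  [CO3^2-] = 1.7 × 10^-7 M.
For FeCO3: 1.5 × 10^-11 = 0.07 × [CO3^2-]  ⇒  [CO3^2-] = 2.1 x 10^-10 M.
The salt with the lower threshold [CO3^2-] precipitates first: FeCO3.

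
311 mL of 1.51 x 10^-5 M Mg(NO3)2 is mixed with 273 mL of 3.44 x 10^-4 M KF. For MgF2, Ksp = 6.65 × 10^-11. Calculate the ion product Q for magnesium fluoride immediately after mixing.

Q = 2.08 × 10^-13

Total volume = 311 + 273 = 584 mL.
[Mg^2+] = 1.51 × 10^-5 × (311/584) = 8.041 × 10^-6 M
[F^-] = 3.44 × 10^-4 × (273/584) = 1.608 × 10^-4 M
MgF2(s) ⇌ Mg^2+(aq) + 2 F^-(aq), so Q = [Mg^2+][F^-]^2
Q = (8.041 x 10^-6)(1.608 x 10^-4)^2 = 2.08 × 10^-13
Q < Ksp, so no precipitate of MgF2 forms.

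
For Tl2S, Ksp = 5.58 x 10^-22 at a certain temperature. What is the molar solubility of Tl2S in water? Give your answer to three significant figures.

Tl2S(s) <=> 2 Tl^+ + S^2-
Ksp = [Tl^+]^2[S^2-]
Let s = molar solubility. Then [Tl^+] = 2s and [S^2-] = s.
Substituting: Ksp = (2s)^2s = 4s^3
s^3 = 5.58 x 10^-22 / 4, so s = 5.19 × 10^-8 M

5.19 × 10^-8 M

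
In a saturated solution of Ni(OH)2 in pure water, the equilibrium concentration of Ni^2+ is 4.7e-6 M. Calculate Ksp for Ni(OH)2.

4.2 × 10^-16

Ni(OH)2(s) ⇌ Ni^2+(aq) + 2 OH^-(aq)
Stoichiometry gives [OH^-] = (2/1)[Ni^2+] = 9.40 × 10^-6 M.
Ksp = [Ni^2+][OH^-]^2
Ksp = 4.7 × 10^-6 × (9.40 x 10^-6)^2 = 4.2 × 10^-16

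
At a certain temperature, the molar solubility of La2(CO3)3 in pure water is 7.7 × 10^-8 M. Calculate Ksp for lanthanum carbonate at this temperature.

La2(CO3)3(s) ⇌ 2 La^3+(aq) + 3 CO3^2-(aq)
Let s = molar solubility. Then [La^3+] = 2s and [CO3^2-] = 3s.
Ksp = [La^3+]^2[CO3^2-]^3
Ksp = (2s)^2(3s)^3 = 108s^5
Ksp = 108 × (7.7 × 10^-8)^5 = 2.9 x 10^-34

2.9e-34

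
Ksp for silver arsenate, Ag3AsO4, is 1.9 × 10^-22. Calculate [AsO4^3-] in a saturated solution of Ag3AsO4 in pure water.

1.6 × 10^-6 M

Ag3AsO4(s) ⇌ 3 Ag^+(aq) + AsO4^3-(aq)
Ksp = [Ag^+]^3[AsO4^3-]
Let s = molar solubility. Then [Ag^+] = 3s and [AsO4^3-] = s.
Substituting: Ksp = (3s)^3s = 27s^4
s = (1.9 × 10^-22 / 27)^(1/4) = 1.63 × 10^-6 M
[AsO4^3-] = s = 1.6 × 10^-6 M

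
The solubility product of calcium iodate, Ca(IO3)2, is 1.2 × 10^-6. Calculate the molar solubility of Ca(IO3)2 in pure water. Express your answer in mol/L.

s = 6.7e-3 M

Ca(IO3)2(s) ⇌ Ca^2+ + 2 IO3^-
Ksp = [Ca^2+][IO3^-]^2
If s mol/L of Ca(IO3)2 dissolves, [Ca^2+] = s and [IO3^-] = 2s.
So Ksp = s × (2s)^2 = 4s^3
s^3 = 1.2 × 10^-6 / 4, so s = 6.7 × 10^-3 M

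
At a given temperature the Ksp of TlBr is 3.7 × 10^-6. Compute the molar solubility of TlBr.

TlBr(s) <=> Tl^+(aq) + Br^-(aq)
Ksp = [Tl^+][Br^-]
If s mol/L of TlBr dissolves, [Tl^+] = s and [Br^-] = s.
Ksp = (s)(s) = s^2
s = (3.7 × 10^-6)^(1/2) = 1.9 × 10^-3 M

s ≈ 1.9e-3 M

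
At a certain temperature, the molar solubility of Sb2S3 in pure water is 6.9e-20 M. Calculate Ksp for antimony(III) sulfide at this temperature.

1.7 × 10^-94

Sb2S3(s) <=> 2 Sb^3+(aq) + 3 S^2-(aq)
Let s = molar solubility. Then [Sb^3+] = 2s and [S^2-] = 3s.
Ksp = [Sb^3+]^2[S^2-]^3
Substituting: Ksp = (2s)^2(3s)^3 = 108s^5
Ksp = 108 × (6.9 × 10^-20)^5 = 1.7 × 10^-94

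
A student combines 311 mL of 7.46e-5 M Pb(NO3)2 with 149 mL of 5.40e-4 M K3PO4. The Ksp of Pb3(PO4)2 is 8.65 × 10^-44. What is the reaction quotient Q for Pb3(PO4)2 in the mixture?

3.93e-21

Total volume = 311 + 149 = 460 mL.
[Pb^2+] = 7.46 × 10^-5 × (311/460) = 5.044 × 10^-5 M
[PO4^3-] = 5.40 × 10^-4 × (149/460) = 1.749 × 10^-4 M
Pb3(PO4)2(s) <=> 3 Pb^2+(aq) + 2 PO4^3-(aq), so Q = [Pb^2+]^3[PO4^3-]^2
Q = (5.044 x 10^-5)^3(1.749 × 10^-4)^2 = 3.93 x 10^-21
Q > Ksp, so Pb3(PO4)2 will precipitate.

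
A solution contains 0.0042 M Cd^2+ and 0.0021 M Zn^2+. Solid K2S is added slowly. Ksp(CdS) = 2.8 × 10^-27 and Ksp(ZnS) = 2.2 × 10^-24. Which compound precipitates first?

Precipitation of each salt starts when its ion product equals its Ksp.
For CdS: 2.8 × 10^-27 = 0.0042 × [S^2-]  ⇒  [S^2-] = 6.7 × 10^-25 M.
For ZnS: 2.2 × 10^-24 = 0.0021 × [S^2-]  ⇒  [S^2-] = 1.0 × 10^-21 M.
The salt with the lower threshold [S^2-] precipitates first: CdS.

CdS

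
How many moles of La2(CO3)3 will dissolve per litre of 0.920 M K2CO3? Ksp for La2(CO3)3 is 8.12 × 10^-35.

5.11 × 10^-18 M

La2(CO3)3(s) <=> 2 La^3+ + 3 CO3^2-
Ksp = [La^3+]^2[CO3^2-]^3
If s mol/L dissolves here, [La^3+] = 2s, [CO3^2-] = 0.920 + 3s ≈ 0.920 (since CO3^2- from K2CO3 dominates).
Ksp ≈ (2s)^2 × (0.920)^3
s = 5.11 × 10^-18 M
Check: 3s = 1.5 × 10^-17 ≪ 0.920, so the approximation is valid.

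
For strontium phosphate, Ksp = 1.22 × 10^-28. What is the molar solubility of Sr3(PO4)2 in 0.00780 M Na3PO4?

Sr3(PO4)2(s) ⇌ 3 Sr^2+ + 2 PO4^3-
Ksp = [Sr^2+]^3[PO4^3-]^2
Let s be the molar solubility in this solution. [Sr^2+] = 3s, [PO4^3-] = 0.00780 + 2s ≈ 0.00780 (common-ion effect: PO4^3- is already 0.00780 M).
Ksp ≈ (3s)^3 × (0.00780)^2
s = 4.20 × 10^-9 M
Check: 2s = 8.4 × 10^-9 ≪ 0.00780, so the approximation is valid.

s ≈ 4.20 × 10^-9 M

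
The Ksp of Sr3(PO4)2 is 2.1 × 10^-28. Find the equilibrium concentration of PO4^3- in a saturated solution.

Sr3(PO4)2(s) <=> 3 Sr^2+ + 2 PO4^3-
Ksp = [Sr^2+]^3[PO4^3-]^2
For each mole of Sr3(PO4)2 that dissolves: [Sr^2+] = 3s, [PO4^3-] = 2s.
Substituting: Ksp = (3s)^3(2s)^2 = 108s^5
s^5 = 2.1 × 10^-28 / 108, so s = 1.14 x 10^-6 M
[PO4^3-] = 2s = 2.3 × 10^-6 M

[PO4^3-] ≈ 2.3 x 10^-6 M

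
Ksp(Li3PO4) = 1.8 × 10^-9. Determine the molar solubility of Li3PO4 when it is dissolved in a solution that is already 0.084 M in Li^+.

s = 3.0 × 10^-6 M

Li3PO4(s) ⇌ 3 Li^+(aq) + PO4^3-(aq)
Ksp = [Li^+]^3[PO4^3-]
If s mol/L dissolves here, [Li^+] = 0.084 + 3s ≈ 0.084, [PO4^3-] = s (Ksp is small, so little additional dissolves).
Ksp ≈ (0.084)^3 × s
s = 3.0 × 10^-6 M
Check: 3s = 9.1 × 10^-6 ≪ 0.084, so the approximation is valid.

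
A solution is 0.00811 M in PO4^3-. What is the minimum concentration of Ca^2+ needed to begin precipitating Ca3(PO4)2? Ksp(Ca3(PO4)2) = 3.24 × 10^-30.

[Ca^2+] = 3.67e-9 M

Ca3(PO4)2(s) ⇌ 3 Ca^2+ + 2 PO4^3-
Ksp = [Ca^2+]^3[PO4^3-]^2
Precipitation begins when Q = Ksp. With [PO4^3-] = 0.00811 M:
3.24 × 10^-30 = (0.00811)^2 × [Ca^2+]^3
[Ca^2+] = (3.24 × 10^-30 / 6.577 × 10^-5)^(1/3) = 3.67 × 10^-9 M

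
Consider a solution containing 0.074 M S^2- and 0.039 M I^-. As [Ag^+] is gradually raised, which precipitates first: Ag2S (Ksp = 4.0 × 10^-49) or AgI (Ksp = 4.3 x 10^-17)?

Ag2S

Each salt begins to precipitate when Q = Ksp, i.e. when [Ag^+] reaches its threshold.
For Ag2S: 4.0 × 10^-49 = 0.074 × [Ag^+]^2  ⇒  [Ag^+] = 2.3 × 10^-24 M.
For AgI: 4.3 x 10^-17 = 0.039 × [Ag^+]  ⇒  [Ag^+] = 1.1 × 10^-15 M.
The salt with the lower threshold [Ag^+] precipitates first: Ag2S.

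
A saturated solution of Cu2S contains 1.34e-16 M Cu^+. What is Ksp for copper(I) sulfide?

1.20e-48

Cu2S(s) <=> 2 Cu^+ + S^2-
Stoichiometry gives [S^2-] = (1/2)[Cu^+] = 6.700 × 10^-17 M.
Ksp = [Cu^+]^2[S^2-]
Ksp = (1.34 x 10^-16)^2 × 6.700 × 10^-17 = 1.20 × 10^-48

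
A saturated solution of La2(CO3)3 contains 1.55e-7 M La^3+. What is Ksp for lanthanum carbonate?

La2(CO3)3(s) <=> 2 La^3+(aq) + 3 CO3^2-(aq)
Stoichiometry gives [CO3^2-] = (3/2)[La^3+] = 2.325 x 10^-7 M.
Ksp = [La^3+]^2[CO3^2-]^3
Ksp = (1.55 × 10^-7)^2 × (2.325 x 10^-7)^3 = 3.02 x 10^-34

3.02 × 10^-34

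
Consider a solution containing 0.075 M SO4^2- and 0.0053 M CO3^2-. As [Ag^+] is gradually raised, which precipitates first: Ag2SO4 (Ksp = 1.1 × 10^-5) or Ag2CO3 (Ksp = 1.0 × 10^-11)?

Ag2CO3

Precipitation of each salt starts when its ion product equals its Ksp.
For Ag2SO4: 1.1 × 10^-5 = 0.075 × [Ag^+]^2  ⇒  [Ag^+] = 1.2 × 10^-2 M.
For Ag2CO3: 1.0 × 10^-11 = 0.0053 × [Ag^+]^2  ⇒  [Ag^+] = 4.3 x 10^-5 M.
The salt with the lower threshold [Ag^+] precipitates first: Ag2CO3.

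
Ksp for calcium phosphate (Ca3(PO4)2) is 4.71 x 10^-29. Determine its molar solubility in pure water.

Ca3(PO4)2(s) ⇌ 3 Ca^2+(aq) + 2 PO4^3-(aq)
Ksp = [Ca^2+]^3[PO4^3-]^2
Let s = molar solubility. Then [Ca^2+] = 3s and [PO4^3-] = 2s.
So Ksp = (3s)^3 × (2s)^2 = 108s^5
s^5 = 4.71 x 10^-29 / 108, so s = 8.47 x 10^-7 M

s ≈ 8.47 × 10^-7 M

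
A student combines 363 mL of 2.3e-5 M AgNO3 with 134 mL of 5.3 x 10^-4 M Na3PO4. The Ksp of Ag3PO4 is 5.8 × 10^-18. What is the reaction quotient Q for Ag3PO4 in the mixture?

Q = 6.8 x 10^-19

Total volume = 363 + 134 = 497 mL.
[Ag^+] = 2.3 x 10^-5 × (363/497) = 1.68 x 10^-5 M
[PO4^3-] = 5.3 x 10^-4 × (134/497) = 1.43 × 10^-4 M
Ag3PO4(s) ⇌ 3 Ag^+ + PO4^3-, so Q = [Ag^+]^3[PO4^3-]
Q = (1.68 × 10^-5)^3(1.43 × 10^-4) = 6.8 × 10^-19
Q < Ksp, so no precipitate of Ag3PO4 forms.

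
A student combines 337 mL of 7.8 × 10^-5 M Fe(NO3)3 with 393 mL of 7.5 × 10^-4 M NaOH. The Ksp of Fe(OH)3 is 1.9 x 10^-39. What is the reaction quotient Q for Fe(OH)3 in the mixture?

Total volume = 337 + 393 = 730 mL.
[Fe^3+] = 7.8 x 10^-5 × (337/730) = 3.60 × 10^-5 M
[OH^-] = 7.5 x 10^-4 × (393/730) = 4.04 × 10^-4 M
Fe(OH)3(s) ⇌ Fe^3+(aq) + 3 OH^-(aq), so Q = [Fe^3+][OH^-]^3
Q = (3.60 × 10^-5)(4.04 × 10^-4)^3 = 2.4 × 10^-15
Q > Ksp, so Fe(OH)3 will precipitate.

2.4 × 10^-15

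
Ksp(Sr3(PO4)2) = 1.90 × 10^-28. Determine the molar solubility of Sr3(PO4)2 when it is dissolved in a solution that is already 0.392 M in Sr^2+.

Sr3(PO4)2(s) ⇌ 3 Sr^2+ + 2 PO4^3-
Ksp = [Sr^2+]^3[PO4^3-]^2
Let s = moles of Sr3(PO4)2 that dissolve per litre. [Sr^2+] = 0.392 + 3s ≈ 0.392, [PO4^3-] = 2s (since the Sr^2+ already present dominates).
Ksp ≈ (0.392)^3 × (2s)^2
s = 2.81 x 10^-14 M
Check: 3s = 8.4 x 10^-14 ≪ 0.392, so the approximation is valid.

s = 2.81 × 10^-14 M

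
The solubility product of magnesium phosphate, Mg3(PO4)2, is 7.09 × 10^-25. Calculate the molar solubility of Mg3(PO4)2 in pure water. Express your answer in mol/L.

Mg3(PO4)2(s) ⇌ 3 Mg^2+(aq) + 2 PO4^3-(aq)
Ksp = [Mg^2+]^3[PO4^3-]^2
If s mol/L of Mg3(PO4)2 dissolves, [Mg^2+] = 3s and [PO4^3-] = 2s.
Substituting: Ksp = (3s)^3(2s)^2 = 108s^5
s^5 = 7.09 × 10^-25 / 108, so s = 5.80 × 10^-6 M

5.80e-6 M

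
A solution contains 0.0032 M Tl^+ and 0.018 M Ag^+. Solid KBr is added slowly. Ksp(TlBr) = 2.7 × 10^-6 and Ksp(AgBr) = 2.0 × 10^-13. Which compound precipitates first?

Each salt begins to precipitate when Q = Ksp, i.e. when [Br^-] reaches its threshold.
For TlBr: 2.7 × 10^-6 = 0.0032 × [Br^-]  ⇒  [Br^-] = 8.4 × 10^-4 M.
For AgBr: 2.0 × 10^-13 = 0.018 × [Br^-]  ⇒  [Br^-] = 1.1 × 10^-11 M.
The salt with the lower threshold [Br^-] precipitates first: AgBr.

AgBr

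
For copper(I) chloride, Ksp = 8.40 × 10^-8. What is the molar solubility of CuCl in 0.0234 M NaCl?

CuCl(s) ⇌ Cu^+ + Cl^-
Ksp = [Cu^+][Cl^-]
Let s = moles of CuCl that dissolve per litre. [Cu^+] = s, [Cl^-] = 0.0234 + s ≈ 0.0234 (Ksp is small, so little additional dissolves).
Ksp ≈ s × 0.0234
s = 3.59 x 10^-6 M
Check: s = 3.6 x 10^-6 ≪ 0.0234, so the approximation is valid.

3.59 × 10^-6 M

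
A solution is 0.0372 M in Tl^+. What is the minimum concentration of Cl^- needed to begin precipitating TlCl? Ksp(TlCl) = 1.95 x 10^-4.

[Cl^-] = 5.24 x 10^-3 M

TlCl(s) ⇌ Tl^+ + Cl^-
Ksp = [Tl^+][Cl^-]
Precipitation begins when Q = Ksp. With [Tl^+] = 0.0372 M:
1.95 x 10^-4 = (0.0372) × [Cl^-]
[Cl^-] = (1.95 x 10^-4 / 3.72 x 10^-2) = 5.24 × 10^-3 M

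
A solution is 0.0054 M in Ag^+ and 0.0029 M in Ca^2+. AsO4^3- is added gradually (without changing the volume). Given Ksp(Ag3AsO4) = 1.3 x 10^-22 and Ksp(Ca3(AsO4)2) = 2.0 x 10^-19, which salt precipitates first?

Precipitation of each salt starts when its ion product equals its Ksp.
For Ag3AsO4: 1.3 x 10^-22 = (0.0054)^3 × [AsO4^3-]  ⇒  [AsO4^3-] = 8.3 × 10^-16 M.
For Ca3(AsO4)2: 2.0 x 10^-19 = (0.0029)^3 × [AsO4^3-]^2  ⇒  [AsO4^3-] = 2.9 × 10^-6 M.
The salt with the lower threshold [AsO4^3-] precipitates first: Ag3AsO4.

Ag3AsO4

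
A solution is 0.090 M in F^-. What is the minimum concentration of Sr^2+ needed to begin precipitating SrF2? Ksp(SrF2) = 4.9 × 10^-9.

SrF2(s) ⇌ Sr^2+ + 2 F^-
Ksp = [Sr^2+][F^-]^2
Precipitation begins when Q = Ksp. With [F^-] = 0.090 M:
4.9 × 10^-9 = (0.090)^2 × [Sr^2+]
[Sr^2+] = (4.9 × 10^-9 / 8.10 × 10^-3) = 6.0 x 10^-7 M

6.0e-7 M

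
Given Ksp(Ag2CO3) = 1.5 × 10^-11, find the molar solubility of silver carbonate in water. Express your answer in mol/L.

Ag2CO3(s) ⇌ 2 Ag^+(aq) + CO3^2-(aq)
Ksp = [Ag^+]^2[CO3^2-]
If s mol/L of Ag2CO3 dissolves, [Ag^+] = 2s and [CO3^2-] = s.
Ksp = (2s)^2s = 4s^3
s^3 = 1.5 × 10^-11 / 4, so s = 1.6 × 10^-4 M

s = 1.6 × 10^-4 M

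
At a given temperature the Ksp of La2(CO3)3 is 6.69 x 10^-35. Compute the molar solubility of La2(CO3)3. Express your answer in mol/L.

s ≈ 5.73 × 10^-8 M

La2(CO3)3(s) ⇌ 2 La^3+ + 3 CO3^2-
Ksp = [La^3+]^2[CO3^2-]^3
Let s = molar solubility. Then [La^3+] = 2s and [CO3^2-] = 3s.
Substituting: Ksp = (2s)^2(3s)^3 = 108s^5
Solving, s = (6.69 x 10^-35/108)^(1/5) = 5.73 x 10^-8 M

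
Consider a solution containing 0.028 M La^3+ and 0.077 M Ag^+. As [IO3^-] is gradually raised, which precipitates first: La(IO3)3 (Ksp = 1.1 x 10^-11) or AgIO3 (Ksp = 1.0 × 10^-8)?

AgIO3

Precipitation of each salt starts when its ion product equals its Ksp.
For La(IO3)3: 1.1 x 10^-11 = 0.028 × [IO3^-]^3  ⇒  [IO3^-] = 7.3 × 10^-4 M.
For AgIO3: 1.0 × 10^-8 = 0.077 × [IO3^-]  ⇒  [IO3^-] = 1.3 × 10^-7 M.
The salt with the lower threshold [IO3^-] precipitates first: AgIO3.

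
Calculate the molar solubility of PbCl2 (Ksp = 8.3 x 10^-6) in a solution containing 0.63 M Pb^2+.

PbCl2(s) ⇌ Pb^2+(aq) + 2 Cl^-(aq)
Ksp = [Pb^2+][Cl^-]^2
Let s = moles of PbCl2 that dissolve per litre. [Pb^2+] = 0.63 + s ≈ 0.63, [Cl^-] = 2s (Ksp is small, so little additional dissolves).
Ksp ≈ 0.63 × (2s)^2
s = 1.8 × 10^-3 M
Check: s = 1.8 × 10^-3 ≪ 0.63, so the approximation is valid.

s = 1.8e-3 M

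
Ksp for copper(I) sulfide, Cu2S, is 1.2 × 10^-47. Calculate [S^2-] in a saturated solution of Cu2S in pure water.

1.4 x 10^-16 M

Cu2S(s) <=> 2 Cu^+(aq) + S^2-(aq)
Ksp = [Cu^+]^2[S^2-]
With molar solubility s: [Cu^+] = 2s, [S^2-] = s.
Substituting: Ksp = (2s)^2s = 4s^3
Solving, s = (1.2 × 10^-47/4)^(1/3) = 1.44 x 10^-16 M
[S^2-] = s = 1.4 × 10^-16 M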